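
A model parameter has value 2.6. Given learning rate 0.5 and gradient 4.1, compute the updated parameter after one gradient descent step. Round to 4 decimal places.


w_new = w_old - lr * gradient
= 2.6 - 0.5 * 4.1
= 2.6 - (2.05)
= 0.5500

0.5500


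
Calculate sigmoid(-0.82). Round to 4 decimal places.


sigmoid(z) = 1 / (1 + exp(-z))
exp(-(-0.82)) = exp(0.82) = 2.2705
1 + 2.2705 = 3.2705
1 / 3.2705 = 0.3058

0.3058


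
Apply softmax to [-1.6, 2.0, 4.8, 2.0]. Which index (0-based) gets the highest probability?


Softmax is a monotonic transformation, so it preserves the argmax.
We need to find the index of the maximum logit.
Index 0: -1.6
Index 1: 2.0
Index 2: 4.8
Index 3: 2.0
Maximum logit = 4.8 at index 2

2


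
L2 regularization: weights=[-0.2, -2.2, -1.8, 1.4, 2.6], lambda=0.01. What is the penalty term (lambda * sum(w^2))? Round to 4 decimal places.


Squaring each weight:
(-0.2)^2 = 0.04
(-2.2)^2 = 4.84
(-1.8)^2 = 3.24
1.4^2 = 1.96
2.6^2 = 6.76
Sum of squares = 16.84
Penalty = 0.01 * 16.84 = 0.1684

0.1684


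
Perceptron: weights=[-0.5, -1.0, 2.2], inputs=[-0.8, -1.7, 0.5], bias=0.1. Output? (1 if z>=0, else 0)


z = w . x + b
= -0.5*-0.8 + -1.0*-1.7 + 2.2*0.5 + 0.1
= 0.4 + 1.7 + 1.1 + 0.1
= 3.2 + 0.1
= 3.3
Since z = 3.3 >= 0, output = 1

1


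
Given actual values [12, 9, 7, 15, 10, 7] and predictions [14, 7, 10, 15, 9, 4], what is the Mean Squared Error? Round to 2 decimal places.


Differences: [-2, 2, -3, 0, 1, 3]
Squared errors: [4, 4, 9, 0, 1, 9]
Sum of squared errors = 27
MSE = 27 / 6 = 4.50

4.50


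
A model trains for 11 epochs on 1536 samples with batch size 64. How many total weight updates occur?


Iterations per epoch = 1536 / 64 = 24
Total updates = iterations_per_epoch * epochs
= 24 * 11
= 264

264


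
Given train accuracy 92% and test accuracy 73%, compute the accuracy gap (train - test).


Gap = train_accuracy - test_accuracy
= 92 - 73
= 19%
This gap suggests the model is overfitting.

19


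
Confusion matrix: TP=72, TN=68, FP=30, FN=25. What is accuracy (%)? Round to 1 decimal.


Accuracy = (TP + TN) / (TP + TN + FP + FN) * 100
= (72 + 68) / (72 + 68 + 30 + 25)
= 140 / 195
= 0.7179
= 71.8%

71.8


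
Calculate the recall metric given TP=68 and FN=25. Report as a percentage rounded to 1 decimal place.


Recall = TP / (TP + FN) * 100
= 68 / (68 + 25)
= 68 / 93
= 0.7312
= 73.1%

73.1


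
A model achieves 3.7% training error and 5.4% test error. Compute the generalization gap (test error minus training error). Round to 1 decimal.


Generalization gap = test_error - train_error
= 5.4 - 3.7
= 1.7%
A small gap suggests good generalization.

1.7


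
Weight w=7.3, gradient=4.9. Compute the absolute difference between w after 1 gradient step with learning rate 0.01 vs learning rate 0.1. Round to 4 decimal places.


With lr=0.01: w_new = 7.3 - 0.01 * 4.9 = 7.251
With lr=0.1: w_new = 7.3 - 0.1 * 4.9 = 6.81
Absolute difference = |7.251 - 6.81|
= 0.4410

0.4410


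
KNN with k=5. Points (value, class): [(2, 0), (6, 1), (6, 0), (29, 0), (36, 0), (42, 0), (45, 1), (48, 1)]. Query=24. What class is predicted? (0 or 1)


Distances from query 24:
Point 29 (class 0): distance = 5
Point 36 (class 0): distance = 12
Point 6 (class 0): distance = 18
Point 42 (class 0): distance = 18
Point 6 (class 1): distance = 18
K=5 nearest neighbors: classes = [0, 0, 0, 0, 1]
Votes for class 1: 1 / 5
Majority vote => class 0

0


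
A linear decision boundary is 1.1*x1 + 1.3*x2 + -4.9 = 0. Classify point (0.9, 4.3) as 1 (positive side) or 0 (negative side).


Compute 1.1 * 0.9 + 1.3 * 4.3 + -4.9
= 0.99 + 5.59 + -4.9
= 1.68
Since 1.68 >= 0, the point is on the positive side.

1


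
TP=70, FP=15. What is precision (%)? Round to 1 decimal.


Precision = TP / (TP + FP) * 100
= 70 / (70 + 15)
= 70 / 85
= 0.8235
= 82.4%

82.4


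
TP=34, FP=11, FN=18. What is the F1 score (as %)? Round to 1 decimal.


Precision = TP / (TP + FP) = 34 / 45 = 0.7556
Recall = TP / (TP + FN) = 34 / 52 = 0.6538
F1 = 2 * P * R / (P + R)
= 2 * 0.7556 * 0.6538 / (0.7556 + 0.6538)
= 0.988 / 1.4094
= 0.701
As percentage: 70.1%

70.1


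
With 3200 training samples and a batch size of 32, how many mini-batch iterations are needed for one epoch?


Iterations per epoch = dataset_size / batch_size
= 3200 / 32
= 100

100


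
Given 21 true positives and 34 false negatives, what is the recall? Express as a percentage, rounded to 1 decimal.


Recall = TP / (TP + FN) * 100
= 21 / (21 + 34)
= 21 / 55
= 0.3818
= 38.2%

38.2


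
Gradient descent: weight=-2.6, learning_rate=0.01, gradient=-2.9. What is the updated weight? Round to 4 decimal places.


w_new = w_old - lr * gradient
= -2.6 - 0.01 * -2.9
= -2.6 - (-0.029)
= -2.5710

-2.5710


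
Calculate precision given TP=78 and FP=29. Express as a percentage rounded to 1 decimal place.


Precision = TP / (TP + FP) * 100
= 78 / (78 + 29)
= 78 / 107
= 0.729
= 72.9%

72.9


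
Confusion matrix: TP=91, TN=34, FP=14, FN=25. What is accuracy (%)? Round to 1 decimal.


Accuracy = (TP + TN) / (TP + TN + FP + FN) * 100
= (91 + 34) / (91 + 34 + 14 + 25)
= 125 / 164
= 0.7622
= 76.2%

76.2


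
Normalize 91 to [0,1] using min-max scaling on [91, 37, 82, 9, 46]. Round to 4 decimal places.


Min = 9, Max = 91
Range = 91 - 9 = 82
Scaled = (x - min) / (max - min)
= (91 - 9) / 82
= 82 / 82
= 1.0000

1.0000


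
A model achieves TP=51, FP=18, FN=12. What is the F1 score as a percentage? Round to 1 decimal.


Precision = TP / (TP + FP) = 51 / 69 = 0.7391
Recall = TP / (TP + FN) = 51 / 63 = 0.8095
F1 = 2 * P * R / (P + R)
= 2 * 0.7391 * 0.8095 / (0.7391 + 0.8095)
= 1.1967 / 1.5487
= 0.7727
As percentage: 77.3%

77.3


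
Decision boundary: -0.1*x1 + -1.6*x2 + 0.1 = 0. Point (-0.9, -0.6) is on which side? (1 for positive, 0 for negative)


Compute -0.1 * -0.9 + -1.6 * -0.6 + 0.1
= 0.09 + 0.96 + 0.1
= 1.15
Since 1.15 >= 0, the point is on the positive side.

1


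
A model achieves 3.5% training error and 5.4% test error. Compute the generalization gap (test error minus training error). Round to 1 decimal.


Generalization gap = test_error - train_error
= 5.4 - 3.5
= 1.9%
A small gap suggests good generalization.

1.9


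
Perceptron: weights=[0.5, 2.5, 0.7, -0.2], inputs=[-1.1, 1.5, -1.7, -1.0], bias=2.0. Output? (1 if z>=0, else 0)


z = w . x + b
= 0.5*-1.1 + 2.5*1.5 + 0.7*-1.7 + -0.2*-1.0 + 2.0
= -0.55 + 3.75 + -1.19 + 0.2 + 2.0
= 2.21 + 2.0
= 4.21
Since z = 4.21 >= 0, output = 1

1


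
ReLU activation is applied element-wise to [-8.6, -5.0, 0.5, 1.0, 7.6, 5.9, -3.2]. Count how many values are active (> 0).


ReLU(x) = max(0, x) for each element:
ReLU(-8.6) = 0
ReLU(-5.0) = 0
ReLU(0.5) = 0.5
ReLU(1.0) = 1.0
ReLU(7.6) = 7.6
ReLU(5.9) = 5.9
ReLU(-3.2) = 0
Active neurons (>0): 4

4


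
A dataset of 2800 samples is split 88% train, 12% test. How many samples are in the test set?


Train samples = 2800 * 88% = 2464
Test samples = 2800 - 2464
= 336

336


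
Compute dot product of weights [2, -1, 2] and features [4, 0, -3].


Element-wise products:
2 * 4 = 8
-1 * 0 = 0
2 * -3 = -6
Sum = 8 + 0 + -6
= 2

2


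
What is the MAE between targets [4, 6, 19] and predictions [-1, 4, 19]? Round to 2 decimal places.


Absolute errors: [5, 2, 0]
Sum of absolute errors = 7
MAE = 7 / 3 = 2.33

2.33


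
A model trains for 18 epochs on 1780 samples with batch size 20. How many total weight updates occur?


Iterations per epoch = 1780 / 20 = 89
Total updates = iterations_per_epoch * epochs
= 89 * 18
= 1602

1602


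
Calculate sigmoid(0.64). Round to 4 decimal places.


sigmoid(z) = 1 / (1 + exp(-z))
exp(-(0.64)) = exp(-0.64) = 0.5273
1 + 0.5273 = 1.5273
1 / 1.5273 = 0.6548

0.6548


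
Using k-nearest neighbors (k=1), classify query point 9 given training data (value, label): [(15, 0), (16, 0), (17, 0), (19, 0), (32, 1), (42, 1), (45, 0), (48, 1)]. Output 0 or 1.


Distances from query 9:
Point 15 (class 0): distance = 6
K=1 nearest neighbors: classes = [0]
Votes for class 1: 0 / 1
Majority vote => class 0

0


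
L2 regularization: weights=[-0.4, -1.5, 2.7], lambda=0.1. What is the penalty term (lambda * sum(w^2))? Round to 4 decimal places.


Squaring each weight:
(-0.4)^2 = 0.16
(-1.5)^2 = 2.25
2.7^2 = 7.29
Sum of squares = 9.7
Penalty = 0.1 * 9.7 = 0.9700

0.9700


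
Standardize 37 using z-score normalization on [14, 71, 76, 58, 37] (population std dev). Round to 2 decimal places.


Mean = (14 + 71 + 76 + 58 + 37) / 5 = 51.2
Variance = sum((x_i - mean)^2) / n = 527.76
Std = sqrt(527.76) = 22.973
Z = (x - mean) / std
= (37 - 51.2) / 22.973
= -14.2 / 22.973
= -0.62

-0.62


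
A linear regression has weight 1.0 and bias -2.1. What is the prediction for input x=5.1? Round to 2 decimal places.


y = 1.0 * 5.1 + (-2.1)
= 5.1 + (-2.1)
= 3.00

3.00


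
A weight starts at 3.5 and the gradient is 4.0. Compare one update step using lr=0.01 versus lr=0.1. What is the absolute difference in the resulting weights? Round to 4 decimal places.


With lr=0.01: w_new = 3.5 - 0.01 * 4.0 = 3.46
With lr=0.1: w_new = 3.5 - 0.1 * 4.0 = 3.1
Absolute difference = |3.46 - 3.1|
= 0.3600

0.3600


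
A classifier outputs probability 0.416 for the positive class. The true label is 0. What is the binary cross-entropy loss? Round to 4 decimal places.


For y=0: Loss = -log(1-p)
= -log(1 - 0.416)
= -log(0.584)
= -(-0.5379)
= 0.5379

0.5379


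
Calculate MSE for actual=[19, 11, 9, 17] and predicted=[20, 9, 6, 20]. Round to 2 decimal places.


Differences: [-1, 2, 3, -3]
Squared errors: [1, 4, 9, 9]
Sum of squared errors = 23
MSE = 23 / 4 = 5.75

5.75


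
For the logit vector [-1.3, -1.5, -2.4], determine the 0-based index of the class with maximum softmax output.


Softmax is a monotonic transformation, so it preserves the argmax.
We need to find the index of the maximum logit.
Index 0: -1.3
Index 1: -1.5
Index 2: -2.4
Maximum logit = -1.3 at index 0

0


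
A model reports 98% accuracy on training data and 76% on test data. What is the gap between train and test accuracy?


Gap = train_accuracy - test_accuracy
= 98 - 76
= 22%
This large gap strongly indicates overfitting.

22


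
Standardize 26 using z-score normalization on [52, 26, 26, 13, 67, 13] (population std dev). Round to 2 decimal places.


Mean = (52 + 26 + 26 + 13 + 67 + 13) / 6 = 32.8333
Variance = sum((x_i - mean)^2) / n = 402.4722
Std = sqrt(402.4722) = 20.0617
Z = (x - mean) / std
= (26 - 32.8333) / 20.0617
= -6.8333 / 20.0617
= -0.34

-0.34


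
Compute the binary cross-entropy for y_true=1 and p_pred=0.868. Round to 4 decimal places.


For y=1: Loss = -log(p)
= -log(0.868)
= -(-0.1416)
= 0.1416

0.1416


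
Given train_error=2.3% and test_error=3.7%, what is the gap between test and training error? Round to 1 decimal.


Generalization gap = test_error - train_error
= 3.7 - 2.3
= 1.4%
A small gap suggests good generalization.

1.4


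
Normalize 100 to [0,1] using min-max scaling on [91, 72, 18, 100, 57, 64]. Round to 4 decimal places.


Min = 18, Max = 100
Range = 100 - 18 = 82
Scaled = (x - min) / (max - min)
= (100 - 18) / 82
= 82 / 82
= 1.0000

1.0000


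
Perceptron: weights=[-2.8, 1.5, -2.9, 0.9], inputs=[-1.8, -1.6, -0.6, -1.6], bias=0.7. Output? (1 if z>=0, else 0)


z = w . x + b
= -2.8*-1.8 + 1.5*-1.6 + -2.9*-0.6 + 0.9*-1.6 + 0.7
= 5.04 + -2.4 + 1.74 + -1.44 + 0.7
= 2.94 + 0.7
= 3.64
Since z = 3.64 >= 0, output = 1

1


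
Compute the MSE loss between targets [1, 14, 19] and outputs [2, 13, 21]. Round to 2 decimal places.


Differences: [-1, 1, -2]
Squared errors: [1, 1, 4]
Sum of squared errors = 6
MSE = 6 / 3 = 2.00

2.00


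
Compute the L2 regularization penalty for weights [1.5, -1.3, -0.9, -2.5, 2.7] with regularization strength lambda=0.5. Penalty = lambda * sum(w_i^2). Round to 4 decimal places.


Squaring each weight:
1.5^2 = 2.25
(-1.3)^2 = 1.69
(-0.9)^2 = 0.81
(-2.5)^2 = 6.25
2.7^2 = 7.29
Sum of squares = 18.29
Penalty = 0.5 * 18.29 = 9.1450

9.1450


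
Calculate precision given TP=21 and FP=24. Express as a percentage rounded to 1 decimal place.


Precision = TP / (TP + FP) * 100
= 21 / (21 + 24)
= 21 / 45
= 0.4667
= 46.7%

46.7


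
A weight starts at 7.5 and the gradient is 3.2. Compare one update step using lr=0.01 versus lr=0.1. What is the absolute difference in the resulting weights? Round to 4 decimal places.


With lr=0.01: w_new = 7.5 - 0.01 * 3.2 = 7.468
With lr=0.1: w_new = 7.5 - 0.1 * 3.2 = 7.18
Absolute difference = |7.468 - 7.18|
= 0.2880

0.2880


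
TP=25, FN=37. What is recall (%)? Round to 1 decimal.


Recall = TP / (TP + FN) * 100
= 25 / (25 + 37)
= 25 / 62
= 0.4032
= 40.3%

40.3


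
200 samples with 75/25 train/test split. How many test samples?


Train samples = 200 * 75% = 150
Test samples = 200 - 150
= 50

50


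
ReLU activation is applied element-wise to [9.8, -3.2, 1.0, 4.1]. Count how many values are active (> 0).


ReLU(x) = max(0, x) for each element:
ReLU(9.8) = 9.8
ReLU(-3.2) = 0
ReLU(1.0) = 1.0
ReLU(4.1) = 4.1
Active neurons (>0): 3

3


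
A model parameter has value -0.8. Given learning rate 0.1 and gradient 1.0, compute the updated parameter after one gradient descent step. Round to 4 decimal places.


w_new = w_old - lr * gradient
= -0.8 - 0.1 * 1.0
= -0.8 - (0.1)
= -0.9000

-0.9000


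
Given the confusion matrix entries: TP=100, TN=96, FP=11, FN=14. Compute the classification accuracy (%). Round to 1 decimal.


Accuracy = (TP + TN) / (TP + TN + FP + FN) * 100
= (100 + 96) / (100 + 96 + 11 + 14)
= 196 / 221
= 0.8869
= 88.7%

88.7


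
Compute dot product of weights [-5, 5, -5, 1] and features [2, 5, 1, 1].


Element-wise products:
-5 * 2 = -10
5 * 5 = 25
-5 * 1 = -5
1 * 1 = 1
Sum = -10 + 25 + -5 + 1
= 11

11


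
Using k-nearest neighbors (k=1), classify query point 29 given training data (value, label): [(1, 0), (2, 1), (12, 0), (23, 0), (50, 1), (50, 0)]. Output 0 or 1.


Distances from query 29:
Point 23 (class 0): distance = 6
K=1 nearest neighbors: classes = [0]
Votes for class 1: 0 / 1
Majority vote => class 0

0


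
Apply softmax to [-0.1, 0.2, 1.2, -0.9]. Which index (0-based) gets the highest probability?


Softmax is a monotonic transformation, so it preserves the argmax.
We need to find the index of the maximum logit.
Index 0: -0.1
Index 1: 0.2
Index 2: 1.2
Index 3: -0.9
Maximum logit = 1.2 at index 2

2


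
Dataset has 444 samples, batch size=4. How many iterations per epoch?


Iterations per epoch = dataset_size / batch_size
= 444 / 4
= 111

111


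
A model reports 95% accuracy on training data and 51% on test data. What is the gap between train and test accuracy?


Gap = train_accuracy - test_accuracy
= 95 - 51
= 44%
This large gap strongly indicates overfitting.

44


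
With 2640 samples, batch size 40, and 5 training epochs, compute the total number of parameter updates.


Iterations per epoch = 2640 / 40 = 66
Total updates = iterations_per_epoch * epochs
= 66 * 5
= 330

330


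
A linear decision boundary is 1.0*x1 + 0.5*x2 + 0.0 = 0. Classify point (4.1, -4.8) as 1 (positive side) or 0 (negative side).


Compute 1.0 * 4.1 + 0.5 * -4.8 + 0.0
= 4.1 + -2.4 + 0.0
= 1.7
Since 1.7 >= 0, the point is on the positive side.

1


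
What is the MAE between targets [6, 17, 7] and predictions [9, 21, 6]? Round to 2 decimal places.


Absolute errors: [3, 4, 1]
Sum of absolute errors = 8
MAE = 8 / 3 = 2.67

2.67


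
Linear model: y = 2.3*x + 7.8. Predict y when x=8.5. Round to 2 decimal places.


y = 2.3 * 8.5 + (7.8)
= 19.55 + (7.8)
= 27.35

27.35


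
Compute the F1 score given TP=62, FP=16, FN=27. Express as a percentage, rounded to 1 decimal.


Precision = TP / (TP + FP) = 62 / 78 = 0.7949
Recall = TP / (TP + FN) = 62 / 89 = 0.6966
F1 = 2 * P * R / (P + R)
= 2 * 0.7949 * 0.6966 / (0.7949 + 0.6966)
= 1.1075 / 1.4915
= 0.7425
As percentage: 74.3%

74.3


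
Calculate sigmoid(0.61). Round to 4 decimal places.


sigmoid(z) = 1 / (1 + exp(-z))
exp(-(0.61)) = exp(-0.61) = 0.5434
1 + 0.5434 = 1.5434
1 / 1.5434 = 0.6479

0.6479


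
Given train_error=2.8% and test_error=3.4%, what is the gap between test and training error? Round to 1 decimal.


Generalization gap = test_error - train_error
= 3.4 - 2.8
= 0.6%
A small gap suggests good generalization.

0.6


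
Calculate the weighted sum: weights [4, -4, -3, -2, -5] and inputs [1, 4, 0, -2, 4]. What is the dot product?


Element-wise products:
4 * 1 = 4
-4 * 4 = -16
-3 * 0 = 0
-2 * -2 = 4
-5 * 4 = -20
Sum = 4 + -16 + 0 + 4 + -20
= -28

-28


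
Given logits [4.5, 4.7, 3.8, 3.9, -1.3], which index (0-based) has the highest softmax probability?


Softmax is a monotonic transformation, so it preserves the argmax.
We need to find the index of the maximum logit.
Index 0: 4.5
Index 1: 4.7
Index 2: 3.8
Index 3: 3.9
Index 4: -1.3
Maximum logit = 4.7 at index 1

1


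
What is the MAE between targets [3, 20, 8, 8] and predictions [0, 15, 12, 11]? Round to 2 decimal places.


Absolute errors: [3, 5, 4, 3]
Sum of absolute errors = 15
MAE = 15 / 4 = 3.75

3.75


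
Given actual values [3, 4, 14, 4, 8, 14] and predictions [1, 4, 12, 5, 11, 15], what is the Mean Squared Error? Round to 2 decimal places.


Differences: [2, 0, 2, -1, -3, -1]
Squared errors: [4, 0, 4, 1, 9, 1]
Sum of squared errors = 19
MSE = 19 / 6 = 3.17

3.17


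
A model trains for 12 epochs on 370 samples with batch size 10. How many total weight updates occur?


Iterations per epoch = 370 / 10 = 37
Total updates = iterations_per_epoch * epochs
= 37 * 12
= 444

444


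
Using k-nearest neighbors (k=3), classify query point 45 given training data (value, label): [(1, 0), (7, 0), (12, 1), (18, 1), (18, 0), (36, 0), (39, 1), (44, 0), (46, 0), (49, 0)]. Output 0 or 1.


Distances from query 45:
Point 44 (class 0): distance = 1
Point 46 (class 0): distance = 1
Point 49 (class 0): distance = 4
K=3 nearest neighbors: classes = [0, 0, 0]
Votes for class 1: 0 / 3
Majority vote => class 0

0


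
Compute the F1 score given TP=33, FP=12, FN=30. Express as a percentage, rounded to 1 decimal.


Precision = TP / (TP + FP) = 33 / 45 = 0.7333
Recall = TP / (TP + FN) = 33 / 63 = 0.5238
F1 = 2 * P * R / (P + R)
= 2 * 0.7333 * 0.5238 / (0.7333 + 0.5238)
= 0.7683 / 1.2571
= 0.6111
As percentage: 61.1%

61.1


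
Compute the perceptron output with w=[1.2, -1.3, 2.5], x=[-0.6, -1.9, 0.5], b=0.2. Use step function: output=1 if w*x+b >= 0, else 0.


z = w . x + b
= 1.2*-0.6 + -1.3*-1.9 + 2.5*0.5 + 0.2
= -0.72 + 2.47 + 1.25 + 0.2
= 3.0 + 0.2
= 3.2
Since z = 3.2 >= 0, output = 1

1


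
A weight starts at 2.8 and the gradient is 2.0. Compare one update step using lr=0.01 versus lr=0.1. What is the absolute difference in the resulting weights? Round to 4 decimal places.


With lr=0.01: w_new = 2.8 - 0.01 * 2.0 = 2.78
With lr=0.1: w_new = 2.8 - 0.1 * 2.0 = 2.6
Absolute difference = |2.78 - 2.6|
= 0.1800

0.1800


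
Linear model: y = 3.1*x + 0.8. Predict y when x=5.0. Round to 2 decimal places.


y = 3.1 * 5.0 + (0.8)
= 15.5 + (0.8)
= 16.30

16.30


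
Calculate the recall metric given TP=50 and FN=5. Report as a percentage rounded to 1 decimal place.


Recall = TP / (TP + FN) * 100
= 50 / (50 + 5)
= 50 / 55
= 0.9091
= 90.9%

90.9


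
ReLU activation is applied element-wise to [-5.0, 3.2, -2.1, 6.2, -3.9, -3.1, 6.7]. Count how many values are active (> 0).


ReLU(x) = max(0, x) for each element:
ReLU(-5.0) = 0
ReLU(3.2) = 3.2
ReLU(-2.1) = 0
ReLU(6.2) = 6.2
ReLU(-3.9) = 0
ReLU(-3.1) = 0
ReLU(6.7) = 6.7
Active neurons (>0): 3

3


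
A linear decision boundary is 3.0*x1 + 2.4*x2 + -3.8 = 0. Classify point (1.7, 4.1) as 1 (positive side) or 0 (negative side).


Compute 3.0 * 1.7 + 2.4 * 4.1 + -3.8
= 5.1 + 9.84 + -3.8
= 11.14
Since 11.14 >= 0, the point is on the positive side.

1


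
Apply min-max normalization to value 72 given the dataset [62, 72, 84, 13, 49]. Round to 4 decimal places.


Min = 13, Max = 84
Range = 84 - 13 = 71
Scaled = (x - min) / (max - min)
= (72 - 13) / 71
= 59 / 71
= 0.8310

0.8310


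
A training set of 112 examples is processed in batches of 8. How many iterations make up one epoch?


Iterations per epoch = dataset_size / batch_size
= 112 / 8
= 14

14


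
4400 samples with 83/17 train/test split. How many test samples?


Train samples = 4400 * 83% = 3652
Test samples = 4400 - 3652
= 748

748


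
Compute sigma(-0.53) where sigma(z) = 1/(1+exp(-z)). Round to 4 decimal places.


sigmoid(z) = 1 / (1 + exp(-z))
exp(-(-0.53)) = exp(0.53) = 1.6989
1 + 1.6989 = 2.6989
1 / 2.6989 = 0.3705

0.3705


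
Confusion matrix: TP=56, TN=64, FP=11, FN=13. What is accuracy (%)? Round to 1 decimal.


Accuracy = (TP + TN) / (TP + TN + FP + FN) * 100
= (56 + 64) / (56 + 64 + 11 + 13)
= 120 / 144
= 0.8333
= 83.3%

83.3


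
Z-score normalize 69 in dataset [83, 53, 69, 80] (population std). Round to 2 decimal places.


Mean = (83 + 53 + 69 + 80) / 4 = 71.25
Variance = sum((x_i - mean)^2) / n = 138.1875
Std = sqrt(138.1875) = 11.7553
Z = (x - mean) / std
= (69 - 71.25) / 11.7553
= -2.25 / 11.7553
= -0.19

-0.19


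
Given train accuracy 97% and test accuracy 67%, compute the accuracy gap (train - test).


Gap = train_accuracy - test_accuracy
= 97 - 67
= 30%
This large gap strongly indicates overfitting.

30


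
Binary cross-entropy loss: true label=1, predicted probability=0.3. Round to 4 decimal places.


For y=1: Loss = -log(p)
= -log(0.3)
= -(-1.204)
= 1.2040

1.2040


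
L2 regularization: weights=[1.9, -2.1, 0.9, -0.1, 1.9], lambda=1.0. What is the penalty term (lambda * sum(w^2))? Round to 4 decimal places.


Squaring each weight:
1.9^2 = 3.61
(-2.1)^2 = 4.41
0.9^2 = 0.81
(-0.1)^2 = 0.01
1.9^2 = 3.61
Sum of squares = 12.45
Penalty = 1.0 * 12.45 = 12.4500

12.4500


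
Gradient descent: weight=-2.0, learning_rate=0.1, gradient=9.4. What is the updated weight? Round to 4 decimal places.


w_new = w_old - lr * gradient
= -2.0 - 0.1 * 9.4
= -2.0 - (0.94)
= -2.9400

-2.9400


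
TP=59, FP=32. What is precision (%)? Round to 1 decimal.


Precision = TP / (TP + FP) * 100
= 59 / (59 + 32)
= 59 / 91
= 0.6484
= 64.8%

64.8


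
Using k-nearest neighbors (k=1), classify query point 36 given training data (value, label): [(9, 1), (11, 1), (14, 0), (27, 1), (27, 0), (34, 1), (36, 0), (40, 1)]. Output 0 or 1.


Distances from query 36:
Point 36 (class 0): distance = 0
K=1 nearest neighbors: classes = [0]
Votes for class 1: 0 / 1
Majority vote => class 0

0


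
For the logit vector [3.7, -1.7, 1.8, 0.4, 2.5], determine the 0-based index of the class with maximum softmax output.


Softmax is a monotonic transformation, so it preserves the argmax.
We need to find the index of the maximum logit.
Index 0: 3.7
Index 1: -1.7
Index 2: 1.8
Index 3: 0.4
Index 4: 2.5
Maximum logit = 3.7 at index 0

0


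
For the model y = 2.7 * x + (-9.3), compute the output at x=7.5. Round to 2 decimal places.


y = 2.7 * 7.5 + (-9.3)
= 20.25 + (-9.3)
= 10.95

10.95


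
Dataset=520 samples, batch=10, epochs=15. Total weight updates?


Iterations per epoch = 520 / 10 = 52
Total updates = iterations_per_epoch * epochs
= 52 * 15
= 780

780


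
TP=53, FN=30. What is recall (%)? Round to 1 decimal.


Recall = TP / (TP + FN) * 100
= 53 / (53 + 30)
= 53 / 83
= 0.6386
= 63.9%

63.9


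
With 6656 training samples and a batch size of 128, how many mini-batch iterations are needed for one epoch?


Iterations per epoch = dataset_size / batch_size
= 6656 / 128
= 52

52


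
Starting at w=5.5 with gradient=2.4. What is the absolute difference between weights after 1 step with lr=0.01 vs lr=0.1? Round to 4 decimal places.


With lr=0.01: w_new = 5.5 - 0.01 * 2.4 = 5.476
With lr=0.1: w_new = 5.5 - 0.1 * 2.4 = 5.26
Absolute difference = |5.476 - 5.26|
= 0.2160

0.2160


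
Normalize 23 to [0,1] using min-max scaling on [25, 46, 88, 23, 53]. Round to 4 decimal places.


Min = 23, Max = 88
Range = 88 - 23 = 65
Scaled = (x - min) / (max - min)
= (23 - 23) / 65
= 0 / 65
= 0.0000

0.0000


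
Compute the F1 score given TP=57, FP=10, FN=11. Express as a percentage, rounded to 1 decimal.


Precision = TP / (TP + FP) = 57 / 67 = 0.8507
Recall = TP / (TP + FN) = 57 / 68 = 0.8382
F1 = 2 * P * R / (P + R)
= 2 * 0.8507 * 0.8382 / (0.8507 + 0.8382)
= 1.4263 / 1.689
= 0.8444
As percentage: 84.4%

84.4


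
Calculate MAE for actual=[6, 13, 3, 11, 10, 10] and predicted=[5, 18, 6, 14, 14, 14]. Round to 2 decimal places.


Absolute errors: [1, 5, 3, 3, 4, 4]
Sum of absolute errors = 20
MAE = 20 / 6 = 3.33

3.33


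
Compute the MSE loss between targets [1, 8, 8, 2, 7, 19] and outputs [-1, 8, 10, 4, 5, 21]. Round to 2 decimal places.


Differences: [2, 0, -2, -2, 2, -2]
Squared errors: [4, 0, 4, 4, 4, 4]
Sum of squared errors = 20
MSE = 20 / 6 = 3.33

3.33


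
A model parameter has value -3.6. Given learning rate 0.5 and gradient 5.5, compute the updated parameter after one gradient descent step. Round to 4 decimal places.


w_new = w_old - lr * gradient
= -3.6 - 0.5 * 5.5
= -3.6 - (2.75)
= -6.3500

-6.3500


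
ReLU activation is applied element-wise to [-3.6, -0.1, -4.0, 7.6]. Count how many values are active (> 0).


ReLU(x) = max(0, x) for each element:
ReLU(-3.6) = 0
ReLU(-0.1) = 0
ReLU(-4.0) = 0
ReLU(7.6) = 7.6
Active neurons (>0): 1

1


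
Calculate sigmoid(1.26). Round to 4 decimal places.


sigmoid(z) = 1 / (1 + exp(-z))
exp(-(1.26)) = exp(-1.26) = 0.2837
1 + 0.2837 = 1.2837
1 / 1.2837 = 0.7790

0.7790


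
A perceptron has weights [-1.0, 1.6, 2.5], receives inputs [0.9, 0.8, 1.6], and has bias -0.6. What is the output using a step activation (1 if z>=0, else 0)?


z = w . x + b
= -1.0*0.9 + 1.6*0.8 + 2.5*1.6 + -0.6
= -0.9 + 1.28 + 4.0 + -0.6
= 4.38 + -0.6
= 3.78
Since z = 3.78 >= 0, output = 1

1


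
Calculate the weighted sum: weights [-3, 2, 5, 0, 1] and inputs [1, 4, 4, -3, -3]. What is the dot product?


Element-wise products:
-3 * 1 = -3
2 * 4 = 8
5 * 4 = 20
0 * -3 = 0
1 * -3 = -3
Sum = -3 + 8 + 20 + 0 + -3
= 22

22


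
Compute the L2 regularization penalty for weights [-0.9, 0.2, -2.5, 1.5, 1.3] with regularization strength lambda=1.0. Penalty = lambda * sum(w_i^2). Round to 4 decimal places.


Squaring each weight:
(-0.9)^2 = 0.81
0.2^2 = 0.04
(-2.5)^2 = 6.25
1.5^2 = 2.25
1.3^2 = 1.69
Sum of squares = 11.04
Penalty = 1.0 * 11.04 = 11.0400

11.0400


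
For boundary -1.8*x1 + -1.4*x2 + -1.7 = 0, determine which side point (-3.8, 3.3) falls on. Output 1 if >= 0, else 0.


Compute -1.8 * -3.8 + -1.4 * 3.3 + -1.7
= 6.84 + -4.62 + -1.7
= 0.52
Since 0.52 >= 0, the point is on the positive side.

1


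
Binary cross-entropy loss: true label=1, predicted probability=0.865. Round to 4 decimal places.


For y=1: Loss = -log(p)
= -log(0.865)
= -(-0.145)
= 0.1450

0.1450


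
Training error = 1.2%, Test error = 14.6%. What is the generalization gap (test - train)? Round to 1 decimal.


Generalization gap = test_error - train_error
= 14.6 - 1.2
= 13.4%
A large gap suggests overfitting.

13.4


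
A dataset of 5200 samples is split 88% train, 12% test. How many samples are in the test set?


Train samples = 5200 * 88% = 4576
Test samples = 5200 - 4576
= 624

624


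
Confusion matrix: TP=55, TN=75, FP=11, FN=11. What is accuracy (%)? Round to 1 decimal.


Accuracy = (TP + TN) / (TP + TN + FP + FN) * 100
= (55 + 75) / (55 + 75 + 11 + 11)
= 130 / 152
= 0.8553
= 85.5%

85.5


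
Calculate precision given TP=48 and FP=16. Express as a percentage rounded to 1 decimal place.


Precision = TP / (TP + FP) * 100
= 48 / (48 + 16)
= 48 / 64
= 0.75
= 75.0%

75.0


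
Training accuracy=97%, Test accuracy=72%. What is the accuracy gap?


Gap = train_accuracy - test_accuracy
= 97 - 72
= 25%
This large gap strongly indicates overfitting.

25


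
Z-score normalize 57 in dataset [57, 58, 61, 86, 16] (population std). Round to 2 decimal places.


Mean = (57 + 58 + 61 + 86 + 16) / 5 = 55.6
Variance = sum((x_i - mean)^2) / n = 505.84
Std = sqrt(505.84) = 22.4909
Z = (x - mean) / std
= (57 - 55.6) / 22.4909
= 1.4 / 22.4909
= 0.06

0.06


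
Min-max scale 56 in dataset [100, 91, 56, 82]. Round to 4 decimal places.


Min = 56, Max = 100
Range = 100 - 56 = 44
Scaled = (x - min) / (max - min)
= (56 - 56) / 44
= 0 / 44
= 0.0000

0.0000


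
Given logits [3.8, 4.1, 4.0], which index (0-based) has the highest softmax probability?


Softmax is a monotonic transformation, so it preserves the argmax.
We need to find the index of the maximum logit.
Index 0: 3.8
Index 1: 4.1
Index 2: 4.0
Maximum logit = 4.1 at index 1

1


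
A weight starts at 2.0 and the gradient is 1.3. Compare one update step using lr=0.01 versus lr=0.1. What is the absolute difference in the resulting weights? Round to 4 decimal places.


With lr=0.01: w_new = 2.0 - 0.01 * 1.3 = 1.987
With lr=0.1: w_new = 2.0 - 0.1 * 1.3 = 1.87
Absolute difference = |1.987 - 1.87|
= 0.1170

0.1170


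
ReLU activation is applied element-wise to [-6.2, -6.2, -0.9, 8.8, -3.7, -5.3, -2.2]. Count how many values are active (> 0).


ReLU(x) = max(0, x) for each element:
ReLU(-6.2) = 0
ReLU(-6.2) = 0
ReLU(-0.9) = 0
ReLU(8.8) = 8.8
ReLU(-3.7) = 0
ReLU(-5.3) = 0
ReLU(-2.2) = 0
Active neurons (>0): 1

1


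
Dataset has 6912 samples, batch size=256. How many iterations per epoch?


Iterations per epoch = dataset_size / batch_size
= 6912 / 256
= 27

27


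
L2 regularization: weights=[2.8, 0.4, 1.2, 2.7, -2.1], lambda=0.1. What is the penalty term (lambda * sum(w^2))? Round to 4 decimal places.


Squaring each weight:
2.8^2 = 7.84
0.4^2 = 0.16
1.2^2 = 1.44
2.7^2 = 7.29
(-2.1)^2 = 4.41
Sum of squares = 21.14
Penalty = 0.1 * 21.14 = 2.1140

2.1140


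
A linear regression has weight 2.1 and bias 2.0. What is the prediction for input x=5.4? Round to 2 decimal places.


y = 2.1 * 5.4 + (2.0)
= 11.34 + (2.0)
= 13.34

13.34


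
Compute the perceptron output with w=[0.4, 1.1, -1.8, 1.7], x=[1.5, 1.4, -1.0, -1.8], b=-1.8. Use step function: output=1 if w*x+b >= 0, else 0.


z = w . x + b
= 0.4*1.5 + 1.1*1.4 + -1.8*-1.0 + 1.7*-1.8 + -1.8
= 0.6 + 1.54 + 1.8 + -3.06 + -1.8
= 0.88 + -1.8
= -0.92
Since z = -0.92 < 0, output = 0

0


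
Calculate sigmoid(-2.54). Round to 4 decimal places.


sigmoid(z) = 1 / (1 + exp(-z))
exp(-(-2.54)) = exp(2.54) = 12.6797
1 + 12.6797 = 13.6797
1 / 13.6797 = 0.0731

0.0731


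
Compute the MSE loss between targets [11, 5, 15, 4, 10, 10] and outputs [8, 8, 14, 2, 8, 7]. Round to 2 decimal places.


Differences: [3, -3, 1, 2, 2, 3]
Squared errors: [9, 9, 1, 4, 4, 9]
Sum of squared errors = 36
MSE = 36 / 6 = 6.00

6.00


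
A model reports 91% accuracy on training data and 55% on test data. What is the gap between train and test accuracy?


Gap = train_accuracy - test_accuracy
= 91 - 55
= 36%
This large gap strongly indicates overfitting.

36


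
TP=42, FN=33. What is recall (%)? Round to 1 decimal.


Recall = TP / (TP + FN) * 100
= 42 / (42 + 33)
= 42 / 75
= 0.56
= 56.0%

56.0


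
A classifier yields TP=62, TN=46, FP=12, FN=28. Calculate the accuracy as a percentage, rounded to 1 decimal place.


Accuracy = (TP + TN) / (TP + TN + FP + FN) * 100
= (62 + 46) / (62 + 46 + 12 + 28)
= 108 / 148
= 0.7297
= 73.0%

73.0


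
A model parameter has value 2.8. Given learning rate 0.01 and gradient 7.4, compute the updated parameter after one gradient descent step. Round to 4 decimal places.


w_new = w_old - lr * gradient
= 2.8 - 0.01 * 7.4
= 2.8 - (0.074)
= 2.7260

2.7260


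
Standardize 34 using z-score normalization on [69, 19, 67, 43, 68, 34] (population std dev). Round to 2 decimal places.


Mean = (69 + 19 + 67 + 43 + 68 + 34) / 6 = 50.0
Variance = sum((x_i - mean)^2) / n = 373.3333
Std = sqrt(373.3333) = 19.3218
Z = (x - mean) / std
= (34 - 50.0) / 19.3218
= -16.0 / 19.3218
= -0.83

-0.83


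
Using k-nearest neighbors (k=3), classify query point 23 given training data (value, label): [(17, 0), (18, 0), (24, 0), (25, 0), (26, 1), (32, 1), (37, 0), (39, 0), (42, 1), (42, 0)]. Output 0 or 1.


Distances from query 23:
Point 24 (class 0): distance = 1
Point 25 (class 0): distance = 2
Point 26 (class 1): distance = 3
K=3 nearest neighbors: classes = [0, 0, 1]
Votes for class 1: 1 / 3
Majority vote => class 0

0


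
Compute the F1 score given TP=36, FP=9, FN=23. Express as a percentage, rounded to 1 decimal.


Precision = TP / (TP + FP) = 36 / 45 = 0.8
Recall = TP / (TP + FN) = 36 / 59 = 0.6102
F1 = 2 * P * R / (P + R)
= 2 * 0.8 * 0.6102 / (0.8 + 0.6102)
= 0.9763 / 1.4102
= 0.6923
As percentage: 69.2%

69.2


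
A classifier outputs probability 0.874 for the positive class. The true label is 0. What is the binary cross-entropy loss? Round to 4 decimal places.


For y=0: Loss = -log(1-p)
= -log(1 - 0.874)
= -log(0.126)
= -(-2.0715)
= 2.0715

2.0715


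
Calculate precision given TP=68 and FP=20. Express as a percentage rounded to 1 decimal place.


Precision = TP / (TP + FP) * 100
= 68 / (68 + 20)
= 68 / 88
= 0.7727
= 77.3%

77.3


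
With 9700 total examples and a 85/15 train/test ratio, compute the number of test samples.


Train samples = 9700 * 85% = 8245
Test samples = 9700 - 8245
= 1455

1455


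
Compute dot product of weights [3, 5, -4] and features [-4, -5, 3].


Element-wise products:
3 * -4 = -12
5 * -5 = -25
-4 * 3 = -12
Sum = -12 + -25 + -12
= -49

-49


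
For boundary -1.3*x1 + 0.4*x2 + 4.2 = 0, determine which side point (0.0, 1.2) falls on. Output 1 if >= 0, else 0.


Compute -1.3 * 0.0 + 0.4 * 1.2 + 4.2
= -0.0 + 0.48 + 4.2
= 4.68
Since 4.68 >= 0, the point is on the positive side.

1


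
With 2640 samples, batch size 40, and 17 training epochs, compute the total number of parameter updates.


Iterations per epoch = 2640 / 40 = 66
Total updates = iterations_per_epoch * epochs
= 66 * 17
= 1122

1122


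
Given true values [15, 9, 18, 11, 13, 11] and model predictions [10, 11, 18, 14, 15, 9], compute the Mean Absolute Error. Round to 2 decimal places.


Absolute errors: [5, 2, 0, 3, 2, 2]
Sum of absolute errors = 14
MAE = 14 / 6 = 2.33

2.33


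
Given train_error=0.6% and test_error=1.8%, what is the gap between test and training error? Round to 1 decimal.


Generalization gap = test_error - train_error
= 1.8 - 0.6
= 1.2%
A small gap suggests good generalization.

1.2


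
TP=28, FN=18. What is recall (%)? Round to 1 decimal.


Recall = TP / (TP + FN) * 100
= 28 / (28 + 18)
= 28 / 46
= 0.6087
= 60.9%

60.9


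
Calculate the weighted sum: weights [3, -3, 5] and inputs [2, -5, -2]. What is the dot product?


Element-wise products:
3 * 2 = 6
-3 * -5 = 15
5 * -2 = -10
Sum = 6 + 15 + -10
= 11

11


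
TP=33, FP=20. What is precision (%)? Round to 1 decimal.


Precision = TP / (TP + FP) * 100
= 33 / (33 + 20)
= 33 / 53
= 0.6226
= 62.3%

62.3


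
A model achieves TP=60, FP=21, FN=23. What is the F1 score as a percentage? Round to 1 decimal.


Precision = TP / (TP + FP) = 60 / 81 = 0.7407
Recall = TP / (TP + FN) = 60 / 83 = 0.7229
F1 = 2 * P * R / (P + R)
= 2 * 0.7407 * 0.7229 / (0.7407 + 0.7229)
= 1.071 / 1.4636
= 0.7317
As percentage: 73.2%

73.2


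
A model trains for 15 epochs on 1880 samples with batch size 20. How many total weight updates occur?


Iterations per epoch = 1880 / 20 = 94
Total updates = iterations_per_epoch * epochs
= 94 * 15
= 1410

1410


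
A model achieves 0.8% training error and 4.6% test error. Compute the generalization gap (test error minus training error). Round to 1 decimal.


Generalization gap = test_error - train_error
= 4.6 - 0.8
= 3.8%
A moderate gap.

3.8


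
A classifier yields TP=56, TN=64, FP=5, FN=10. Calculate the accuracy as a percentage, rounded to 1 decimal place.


Accuracy = (TP + TN) / (TP + TN + FP + FN) * 100
= (56 + 64) / (56 + 64 + 5 + 10)
= 120 / 135
= 0.8889
= 88.9%

88.9


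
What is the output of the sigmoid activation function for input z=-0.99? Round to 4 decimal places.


sigmoid(z) = 1 / (1 + exp(-z))
exp(-(-0.99)) = exp(0.99) = 2.6912
1 + 2.6912 = 3.6912
1 / 3.6912 = 0.2709

0.2709


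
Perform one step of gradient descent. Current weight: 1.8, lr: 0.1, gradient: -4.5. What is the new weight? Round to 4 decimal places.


w_new = w_old - lr * gradient
= 1.8 - 0.1 * -4.5
= 1.8 - (-0.45)
= 2.2500

2.2500


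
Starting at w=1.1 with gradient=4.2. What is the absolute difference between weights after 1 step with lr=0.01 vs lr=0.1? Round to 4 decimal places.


With lr=0.01: w_new = 1.1 - 0.01 * 4.2 = 1.058
With lr=0.1: w_new = 1.1 - 0.1 * 4.2 = 0.68
Absolute difference = |1.058 - 0.68|
= 0.3780

0.3780


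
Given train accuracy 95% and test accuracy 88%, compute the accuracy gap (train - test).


Gap = train_accuracy - test_accuracy
= 95 - 88
= 7%
This moderate gap may indicate mild overfitting.

7


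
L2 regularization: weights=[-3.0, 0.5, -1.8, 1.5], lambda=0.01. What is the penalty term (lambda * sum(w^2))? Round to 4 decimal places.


Squaring each weight:
(-3.0)^2 = 9.0
0.5^2 = 0.25
(-1.8)^2 = 3.24
1.5^2 = 2.25
Sum of squares = 14.74
Penalty = 0.01 * 14.74 = 0.1474

0.1474


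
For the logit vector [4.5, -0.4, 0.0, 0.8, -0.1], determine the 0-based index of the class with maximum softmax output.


Softmax is a monotonic transformation, so it preserves the argmax.
We need to find the index of the maximum logit.
Index 0: 4.5
Index 1: -0.4
Index 2: 0.0
Index 3: 0.8
Index 4: -0.1
Maximum logit = 4.5 at index 0

0


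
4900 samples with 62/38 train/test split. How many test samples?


Train samples = 4900 * 62% = 3038
Test samples = 4900 - 3038
= 1862

1862


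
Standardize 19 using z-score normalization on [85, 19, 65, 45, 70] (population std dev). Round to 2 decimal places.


Mean = (85 + 19 + 65 + 45 + 70) / 5 = 56.8
Variance = sum((x_i - mean)^2) / n = 520.96
Std = sqrt(520.96) = 22.8245
Z = (x - mean) / std
= (19 - 56.8) / 22.8245
= -37.8 / 22.8245
= -1.66

-1.66


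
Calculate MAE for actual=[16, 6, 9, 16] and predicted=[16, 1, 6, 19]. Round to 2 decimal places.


Absolute errors: [0, 5, 3, 3]
Sum of absolute errors = 11
MAE = 11 / 4 = 2.75

2.75


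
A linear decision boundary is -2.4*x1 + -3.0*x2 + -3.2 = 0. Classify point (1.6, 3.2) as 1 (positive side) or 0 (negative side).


Compute -2.4 * 1.6 + -3.0 * 3.2 + -3.2
= -3.84 + -9.6 + -3.2
= -16.64
Since -16.64 < 0, the point is on the negative side.

0


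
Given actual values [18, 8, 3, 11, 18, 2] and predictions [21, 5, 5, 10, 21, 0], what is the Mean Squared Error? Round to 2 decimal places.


Differences: [-3, 3, -2, 1, -3, 2]
Squared errors: [9, 9, 4, 1, 9, 4]
Sum of squared errors = 36
MSE = 36 / 6 = 6.00

6.00


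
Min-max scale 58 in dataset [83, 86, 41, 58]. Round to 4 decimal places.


Min = 41, Max = 86
Range = 86 - 41 = 45
Scaled = (x - min) / (max - min)
= (58 - 41) / 45
= 17 / 45
= 0.3778

0.3778


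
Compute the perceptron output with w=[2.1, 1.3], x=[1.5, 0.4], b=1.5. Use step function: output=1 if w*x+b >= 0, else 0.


z = w . x + b
= 2.1*1.5 + 1.3*0.4 + 1.5
= 3.15 + 0.52 + 1.5
= 3.67 + 1.5
= 5.17
Since z = 5.17 >= 0, output = 1

1


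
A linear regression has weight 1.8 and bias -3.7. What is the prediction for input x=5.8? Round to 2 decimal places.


y = 1.8 * 5.8 + (-3.7)
= 10.44 + (-3.7)
= 6.74

6.74


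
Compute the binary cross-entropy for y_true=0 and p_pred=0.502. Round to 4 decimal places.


For y=0: Loss = -log(1-p)
= -log(1 - 0.502)
= -log(0.498)
= -(-0.6972)
= 0.6972

0.6972


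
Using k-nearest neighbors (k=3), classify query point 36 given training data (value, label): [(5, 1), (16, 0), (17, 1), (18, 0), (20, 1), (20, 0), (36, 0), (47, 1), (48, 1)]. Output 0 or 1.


Distances from query 36:
Point 36 (class 0): distance = 0
Point 47 (class 1): distance = 11
Point 48 (class 1): distance = 12
K=3 nearest neighbors: classes = [0, 1, 1]
Votes for class 1: 2 / 3
Majority vote => class 1

1
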